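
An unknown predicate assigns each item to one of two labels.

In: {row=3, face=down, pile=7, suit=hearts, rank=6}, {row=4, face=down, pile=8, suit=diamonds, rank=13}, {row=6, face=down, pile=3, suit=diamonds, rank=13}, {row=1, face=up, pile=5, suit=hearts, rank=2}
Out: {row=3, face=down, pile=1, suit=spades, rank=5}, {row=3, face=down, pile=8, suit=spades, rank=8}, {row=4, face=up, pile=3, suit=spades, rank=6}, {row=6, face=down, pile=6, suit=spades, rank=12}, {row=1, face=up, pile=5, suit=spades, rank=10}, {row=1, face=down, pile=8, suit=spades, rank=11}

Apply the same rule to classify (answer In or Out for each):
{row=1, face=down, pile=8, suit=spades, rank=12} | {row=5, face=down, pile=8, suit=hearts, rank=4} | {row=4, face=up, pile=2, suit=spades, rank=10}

The rule appears to be: suit is not spades.
Out: {row=1, face=down, pile=8, suit=spades, rank=12}, since suit is spades. In: {row=5, face=down, pile=8, suit=hearts, rank=4}, since suit is hearts. Out: {row=4, face=up, pile=2, suit=spades, rank=10}, since suit is spades.

Out, In, Out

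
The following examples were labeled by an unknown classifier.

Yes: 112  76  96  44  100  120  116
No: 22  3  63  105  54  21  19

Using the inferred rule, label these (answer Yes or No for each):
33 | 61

Comparing the two groups points to one rule — multiple of 4.

No, No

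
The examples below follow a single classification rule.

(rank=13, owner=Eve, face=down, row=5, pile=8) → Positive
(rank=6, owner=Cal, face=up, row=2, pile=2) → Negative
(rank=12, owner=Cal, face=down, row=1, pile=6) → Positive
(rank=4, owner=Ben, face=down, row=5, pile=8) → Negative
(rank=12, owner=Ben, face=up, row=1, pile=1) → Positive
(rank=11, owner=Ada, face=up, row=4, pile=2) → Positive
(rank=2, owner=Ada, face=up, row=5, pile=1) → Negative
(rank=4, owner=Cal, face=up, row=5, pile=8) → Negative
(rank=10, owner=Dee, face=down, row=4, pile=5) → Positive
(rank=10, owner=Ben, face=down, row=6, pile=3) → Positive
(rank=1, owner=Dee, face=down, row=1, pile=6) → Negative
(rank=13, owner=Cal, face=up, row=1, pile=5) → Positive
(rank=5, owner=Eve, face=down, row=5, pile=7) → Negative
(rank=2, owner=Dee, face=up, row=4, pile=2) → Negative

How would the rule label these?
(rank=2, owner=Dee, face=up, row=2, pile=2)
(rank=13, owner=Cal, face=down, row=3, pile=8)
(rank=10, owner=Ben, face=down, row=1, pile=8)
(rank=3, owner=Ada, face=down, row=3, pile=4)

Negative, Positive, Positive, Negative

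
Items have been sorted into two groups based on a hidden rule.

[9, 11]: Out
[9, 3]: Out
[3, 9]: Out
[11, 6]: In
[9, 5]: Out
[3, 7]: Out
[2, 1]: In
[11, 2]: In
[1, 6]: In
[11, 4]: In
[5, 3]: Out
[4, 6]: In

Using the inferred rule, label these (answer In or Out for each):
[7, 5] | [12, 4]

All 'In' examples share one property — product is even — and every 'Out' example lacks it.
[7, 5]: 7·5 = 35 — fails this test, so Out. [12, 4]: 12·4 = 48 — matches, so In.

Out, In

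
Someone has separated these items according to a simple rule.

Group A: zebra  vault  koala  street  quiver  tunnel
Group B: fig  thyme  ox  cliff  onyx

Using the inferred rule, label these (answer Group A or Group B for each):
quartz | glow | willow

The classifier is using: has ≥ 2 vowels.
quartz: 2 vowels, has this property → Group A. glow: 1 vowel, fails this test → Group B. willow: 2 vowels, has this property → Group A.

Group A, Group B, Group A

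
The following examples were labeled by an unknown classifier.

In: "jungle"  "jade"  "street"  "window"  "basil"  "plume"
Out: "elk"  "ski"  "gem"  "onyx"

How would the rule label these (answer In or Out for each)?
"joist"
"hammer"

Rule: has ≥ 2 vowels. This holds for each 'In' example and fails for each 'Out' one.

In, In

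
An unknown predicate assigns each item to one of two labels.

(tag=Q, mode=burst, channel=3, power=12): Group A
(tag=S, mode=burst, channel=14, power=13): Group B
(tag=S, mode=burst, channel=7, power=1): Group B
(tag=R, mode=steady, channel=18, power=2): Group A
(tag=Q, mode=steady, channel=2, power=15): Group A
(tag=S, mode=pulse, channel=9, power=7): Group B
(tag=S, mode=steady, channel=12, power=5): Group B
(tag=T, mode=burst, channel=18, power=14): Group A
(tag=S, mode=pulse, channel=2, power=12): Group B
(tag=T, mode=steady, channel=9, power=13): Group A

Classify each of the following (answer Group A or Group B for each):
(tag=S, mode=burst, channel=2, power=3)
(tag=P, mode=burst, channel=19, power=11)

The pattern is that an item is 'Group A' exactly when: tag is not S.
(tag=S, mode=burst, channel=2, power=3): tag is S — does not fit, so Group B. (tag=P, mode=burst, channel=19, power=11): tag is P — matches, so Group A.

Group B, Group A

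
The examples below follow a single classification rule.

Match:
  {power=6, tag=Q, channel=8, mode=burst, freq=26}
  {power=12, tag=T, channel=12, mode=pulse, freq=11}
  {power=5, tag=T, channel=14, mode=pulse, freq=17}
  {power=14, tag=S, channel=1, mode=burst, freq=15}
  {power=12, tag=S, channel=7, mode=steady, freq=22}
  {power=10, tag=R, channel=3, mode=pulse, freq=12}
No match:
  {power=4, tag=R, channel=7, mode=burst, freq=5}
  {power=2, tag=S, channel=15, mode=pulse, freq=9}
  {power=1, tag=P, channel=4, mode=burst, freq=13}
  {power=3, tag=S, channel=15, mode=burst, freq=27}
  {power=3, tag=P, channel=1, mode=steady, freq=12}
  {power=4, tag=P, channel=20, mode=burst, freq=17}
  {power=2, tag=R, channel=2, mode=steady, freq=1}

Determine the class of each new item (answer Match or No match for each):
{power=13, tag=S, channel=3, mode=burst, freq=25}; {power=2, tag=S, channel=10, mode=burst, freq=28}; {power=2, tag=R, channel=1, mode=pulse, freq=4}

Match, No match, No match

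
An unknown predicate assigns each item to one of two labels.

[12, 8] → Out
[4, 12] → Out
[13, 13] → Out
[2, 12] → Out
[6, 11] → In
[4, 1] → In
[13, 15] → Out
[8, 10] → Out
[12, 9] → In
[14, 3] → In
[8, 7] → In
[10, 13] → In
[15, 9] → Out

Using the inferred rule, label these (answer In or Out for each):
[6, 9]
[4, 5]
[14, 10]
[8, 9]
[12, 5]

Looking at the examples, the only property every 'In' case has and every 'Out' case lacks is: sum is odd.
[6, 9]: 6+9 = 15 — has this property, so In. [4, 5]: 4+5 = 9 — has this property, so In. [14, 10]: 14+10 = 24 — does not fit, so Out. [8, 9]: 8+9 = 17 — has this property, so In. [12, 5]: 12+5 = 17 — has this property, so In.

In, In, Out, In, In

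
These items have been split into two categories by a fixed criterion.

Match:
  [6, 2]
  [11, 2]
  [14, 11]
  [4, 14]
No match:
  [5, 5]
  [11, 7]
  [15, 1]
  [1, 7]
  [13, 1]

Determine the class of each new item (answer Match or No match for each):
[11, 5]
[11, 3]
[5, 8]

No match, No match, Match

Rule: product is even. This holds for each 'Match' example and fails for each 'No match' one.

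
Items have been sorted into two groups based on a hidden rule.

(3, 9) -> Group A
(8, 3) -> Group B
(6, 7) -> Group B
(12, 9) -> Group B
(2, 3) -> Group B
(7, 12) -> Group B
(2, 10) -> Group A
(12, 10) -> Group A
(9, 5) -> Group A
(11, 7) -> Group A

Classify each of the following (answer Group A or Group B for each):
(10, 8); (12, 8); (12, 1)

Group A, Group A, Group B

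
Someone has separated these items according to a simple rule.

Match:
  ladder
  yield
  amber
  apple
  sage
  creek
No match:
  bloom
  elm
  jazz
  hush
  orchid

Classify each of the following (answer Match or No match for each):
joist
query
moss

The distinguishing property — length ≥ 4 AND contains 'e' — holds for all the 'Match' cases and none of the 'No match' cases.
joist → length 5, no 'e' → No match.
query → length 5, has 'e' → Match.
moss → length 4, no 'e' → No match.

No match, Match, No match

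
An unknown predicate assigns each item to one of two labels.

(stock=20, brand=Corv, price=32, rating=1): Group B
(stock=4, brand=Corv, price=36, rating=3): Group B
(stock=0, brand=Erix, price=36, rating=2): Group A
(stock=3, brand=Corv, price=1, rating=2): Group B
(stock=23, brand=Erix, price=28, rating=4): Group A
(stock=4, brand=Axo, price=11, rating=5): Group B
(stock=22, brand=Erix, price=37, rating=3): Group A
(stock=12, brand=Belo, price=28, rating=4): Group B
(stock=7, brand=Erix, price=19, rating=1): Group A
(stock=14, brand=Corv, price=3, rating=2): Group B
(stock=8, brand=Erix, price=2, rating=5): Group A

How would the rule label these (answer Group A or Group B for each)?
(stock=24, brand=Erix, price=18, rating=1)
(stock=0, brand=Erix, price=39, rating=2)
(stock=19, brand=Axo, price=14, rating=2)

All 'Group A' examples share one property — brand is Erix — and every 'Group B' example lacks it.
(stock=24, brand=Erix, price=18, rating=1): Group A (brand is Erix).
(stock=0, brand=Erix, price=39, rating=2): Group A (brand is Erix).
(stock=19, brand=Axo, price=14, rating=2): Group B (brand is Axo).

Group A, Group A, Group B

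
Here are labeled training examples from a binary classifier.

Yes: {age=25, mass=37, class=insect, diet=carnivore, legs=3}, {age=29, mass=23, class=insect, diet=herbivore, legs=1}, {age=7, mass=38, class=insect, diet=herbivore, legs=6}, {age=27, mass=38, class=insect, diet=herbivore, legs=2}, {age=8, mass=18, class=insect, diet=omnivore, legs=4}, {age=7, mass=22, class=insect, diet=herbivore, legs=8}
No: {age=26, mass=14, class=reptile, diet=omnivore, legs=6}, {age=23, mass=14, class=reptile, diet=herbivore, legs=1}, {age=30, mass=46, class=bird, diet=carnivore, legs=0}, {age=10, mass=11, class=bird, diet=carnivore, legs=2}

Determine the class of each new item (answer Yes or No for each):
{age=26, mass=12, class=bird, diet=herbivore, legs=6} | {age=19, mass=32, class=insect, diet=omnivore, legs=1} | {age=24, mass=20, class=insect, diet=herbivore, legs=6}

Looking at the examples, the only property every 'Yes' case has and every 'No' case lacks is: class is insect.

No, Yes, Yes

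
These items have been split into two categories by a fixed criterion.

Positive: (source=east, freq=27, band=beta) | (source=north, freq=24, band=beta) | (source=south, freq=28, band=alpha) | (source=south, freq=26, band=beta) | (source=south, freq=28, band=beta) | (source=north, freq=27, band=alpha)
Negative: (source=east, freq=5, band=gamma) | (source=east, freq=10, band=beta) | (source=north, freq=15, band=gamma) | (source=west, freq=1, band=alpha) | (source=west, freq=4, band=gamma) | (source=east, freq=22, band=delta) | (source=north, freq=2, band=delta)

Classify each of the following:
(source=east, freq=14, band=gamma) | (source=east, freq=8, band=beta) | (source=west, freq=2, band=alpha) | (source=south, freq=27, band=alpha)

Negative, Negative, Negative, Positive

All 'Positive' examples share one property — freq ≥ 24 — and every 'Negative' example lacks it.
Negative: (source=east, freq=14, band=gamma), since freq = 14. Negative: (source=east, freq=8, band=beta), since freq = 8. Negative: (source=west, freq=2, band=alpha), since freq = 2. Positive: (source=south, freq=27, band=alpha), since freq = 27.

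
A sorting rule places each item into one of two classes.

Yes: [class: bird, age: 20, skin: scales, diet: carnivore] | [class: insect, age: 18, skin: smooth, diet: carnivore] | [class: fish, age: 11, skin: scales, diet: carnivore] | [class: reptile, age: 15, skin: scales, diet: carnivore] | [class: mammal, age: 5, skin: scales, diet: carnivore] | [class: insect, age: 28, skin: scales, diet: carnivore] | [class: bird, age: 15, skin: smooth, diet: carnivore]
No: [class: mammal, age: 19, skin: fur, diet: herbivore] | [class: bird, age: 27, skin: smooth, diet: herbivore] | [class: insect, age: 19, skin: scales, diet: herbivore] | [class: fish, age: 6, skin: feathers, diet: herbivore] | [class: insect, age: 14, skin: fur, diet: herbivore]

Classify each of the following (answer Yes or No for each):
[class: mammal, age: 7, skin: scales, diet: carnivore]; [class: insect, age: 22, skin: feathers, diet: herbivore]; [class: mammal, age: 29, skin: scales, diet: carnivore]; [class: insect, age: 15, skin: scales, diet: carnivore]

Yes, No, Yes, Yes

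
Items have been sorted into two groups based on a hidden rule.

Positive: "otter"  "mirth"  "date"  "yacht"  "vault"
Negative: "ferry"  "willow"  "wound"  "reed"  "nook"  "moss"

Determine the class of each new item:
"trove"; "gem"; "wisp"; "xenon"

Checking candidate rules against both groups, what survives is: contains 't'.
"trove": has 't', has this property → Positive. "gem": no 't', doesn't match → Negative. "wisp": no 't', doesn't match → Negative. "xenon": no 't', doesn't match → Negative.

Positive, Negative, Negative, Negative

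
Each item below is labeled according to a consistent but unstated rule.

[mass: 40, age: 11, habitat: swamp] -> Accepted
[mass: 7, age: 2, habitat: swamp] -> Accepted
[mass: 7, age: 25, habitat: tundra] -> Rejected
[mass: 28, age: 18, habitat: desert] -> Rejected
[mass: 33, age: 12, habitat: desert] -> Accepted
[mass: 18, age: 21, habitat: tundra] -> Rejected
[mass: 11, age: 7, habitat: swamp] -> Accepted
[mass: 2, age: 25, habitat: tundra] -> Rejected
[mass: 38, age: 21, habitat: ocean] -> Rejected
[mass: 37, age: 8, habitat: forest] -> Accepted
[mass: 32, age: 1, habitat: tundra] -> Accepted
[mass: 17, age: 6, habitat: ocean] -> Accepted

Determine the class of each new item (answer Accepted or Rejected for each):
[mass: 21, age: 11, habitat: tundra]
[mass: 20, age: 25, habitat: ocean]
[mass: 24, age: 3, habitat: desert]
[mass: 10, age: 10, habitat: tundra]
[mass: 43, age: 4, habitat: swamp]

The simplest hypothesis consistent with all the labels is: age ≤ 12.

Accepted, Rejected, Accepted, Accepted, Accepted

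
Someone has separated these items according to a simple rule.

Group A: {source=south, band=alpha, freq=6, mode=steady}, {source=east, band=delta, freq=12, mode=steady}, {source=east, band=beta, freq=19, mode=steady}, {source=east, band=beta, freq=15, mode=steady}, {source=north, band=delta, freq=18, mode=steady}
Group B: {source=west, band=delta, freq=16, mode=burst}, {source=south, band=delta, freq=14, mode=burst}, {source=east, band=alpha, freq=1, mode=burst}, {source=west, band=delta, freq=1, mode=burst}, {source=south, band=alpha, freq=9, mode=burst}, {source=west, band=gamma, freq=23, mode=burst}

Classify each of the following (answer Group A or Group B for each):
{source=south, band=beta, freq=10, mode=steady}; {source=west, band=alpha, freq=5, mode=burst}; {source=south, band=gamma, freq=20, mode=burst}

Group A, Group B, Group B

The distinguishing property — mode is steady — holds for all the 'Group A' cases and none of the 'Group B' cases.
{source=south, band=beta, freq=10, mode=steady}: mode is steady — meets the rule, so Group A. {source=west, band=alpha, freq=5, mode=burst}: mode is burst — doesn't qualify, so Group B. {source=south, band=gamma, freq=20, mode=burst}: mode is burst — doesn't qualify, so Group B.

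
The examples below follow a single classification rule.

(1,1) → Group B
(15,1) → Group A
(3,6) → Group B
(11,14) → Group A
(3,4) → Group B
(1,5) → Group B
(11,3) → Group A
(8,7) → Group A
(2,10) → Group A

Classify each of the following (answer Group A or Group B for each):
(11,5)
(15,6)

Every 'Group A' example satisfies: sum ≥ 12. None of the 'Group B' examples do.
Group A: (11,5), since 11+5 = 16. Group A: (15,6), since 15+6 = 21.

Group A, Group A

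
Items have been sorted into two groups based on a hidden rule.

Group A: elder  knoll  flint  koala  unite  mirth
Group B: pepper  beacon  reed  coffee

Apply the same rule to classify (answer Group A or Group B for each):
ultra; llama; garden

The pattern is that an item is 'Group A' exactly when: odd length.
ultra: length 5 — has this property, so Group A. llama: length 5 — has this property, so Group A. garden: length 6 — fails the rule, so Group B.

Group A, Group A, Group B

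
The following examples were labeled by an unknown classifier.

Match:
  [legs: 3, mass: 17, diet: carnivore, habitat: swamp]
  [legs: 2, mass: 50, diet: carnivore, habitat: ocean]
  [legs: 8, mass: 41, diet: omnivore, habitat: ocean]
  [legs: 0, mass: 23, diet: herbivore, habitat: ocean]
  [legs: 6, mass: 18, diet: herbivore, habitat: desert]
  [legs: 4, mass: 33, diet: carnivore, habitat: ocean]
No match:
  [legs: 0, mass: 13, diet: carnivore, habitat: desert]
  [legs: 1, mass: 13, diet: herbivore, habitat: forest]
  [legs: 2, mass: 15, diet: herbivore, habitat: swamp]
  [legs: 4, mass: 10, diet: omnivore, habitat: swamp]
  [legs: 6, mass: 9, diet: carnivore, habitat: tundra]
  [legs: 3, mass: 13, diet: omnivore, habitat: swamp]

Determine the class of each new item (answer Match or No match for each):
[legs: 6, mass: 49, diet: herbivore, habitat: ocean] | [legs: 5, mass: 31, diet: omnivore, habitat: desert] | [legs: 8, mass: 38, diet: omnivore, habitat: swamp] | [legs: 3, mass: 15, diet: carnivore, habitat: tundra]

Match, Match, Match, No match

One predicate separates the groups cleanly: mass ≥ 17.
[legs: 6, mass: 49, diet: herbivore, habitat: ocean]: mass = 49 — satisfies this, so Match.
[legs: 5, mass: 31, diet: omnivore, habitat: desert]: mass = 31 — satisfies this, so Match.
[legs: 8, mass: 38, diet: omnivore, habitat: swamp]: mass = 38 — satisfies this, so Match.
[legs: 3, mass: 15, diet: carnivore, habitat: tundra]: mass = 15 — fails this test, so No match.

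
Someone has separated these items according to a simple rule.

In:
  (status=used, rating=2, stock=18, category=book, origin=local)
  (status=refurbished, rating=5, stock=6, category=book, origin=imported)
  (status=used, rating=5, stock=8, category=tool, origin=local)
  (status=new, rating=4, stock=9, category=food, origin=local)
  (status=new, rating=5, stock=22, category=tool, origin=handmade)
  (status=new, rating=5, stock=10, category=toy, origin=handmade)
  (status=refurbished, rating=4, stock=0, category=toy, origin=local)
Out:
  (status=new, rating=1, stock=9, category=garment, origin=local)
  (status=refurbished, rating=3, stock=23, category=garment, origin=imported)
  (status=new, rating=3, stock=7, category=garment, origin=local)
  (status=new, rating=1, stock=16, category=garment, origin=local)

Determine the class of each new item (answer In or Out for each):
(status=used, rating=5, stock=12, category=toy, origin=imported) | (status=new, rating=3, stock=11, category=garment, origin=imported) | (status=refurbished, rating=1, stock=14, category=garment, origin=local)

In, Out, Out

Checking candidate rules against both groups, what survives is: category is not garment.
(status=used, rating=5, stock=12, category=toy, origin=imported) → category is toy → In. (status=new, rating=3, stock=11, category=garment, origin=imported) → category is garment → Out. (status=refurbished, rating=1, stock=14, category=garment, origin=local) → category is garment → Out.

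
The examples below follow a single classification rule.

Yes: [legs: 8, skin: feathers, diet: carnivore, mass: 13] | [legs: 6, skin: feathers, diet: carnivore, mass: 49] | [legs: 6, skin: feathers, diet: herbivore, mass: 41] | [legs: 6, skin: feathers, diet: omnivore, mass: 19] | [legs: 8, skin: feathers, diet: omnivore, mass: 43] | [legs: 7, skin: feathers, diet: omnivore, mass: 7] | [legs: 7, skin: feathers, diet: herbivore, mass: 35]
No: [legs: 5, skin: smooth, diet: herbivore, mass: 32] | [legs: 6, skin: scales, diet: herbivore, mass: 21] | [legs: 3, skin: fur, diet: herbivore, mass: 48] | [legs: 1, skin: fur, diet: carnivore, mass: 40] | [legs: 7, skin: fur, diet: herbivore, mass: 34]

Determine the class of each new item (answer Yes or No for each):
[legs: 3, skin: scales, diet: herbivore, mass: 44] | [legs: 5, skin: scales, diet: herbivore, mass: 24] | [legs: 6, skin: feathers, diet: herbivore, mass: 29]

No, No, Yes

Every 'Yes' example satisfies: skin is feathers. None of the 'No' examples do.
[legs: 3, skin: scales, diet: herbivore, mass: 44] — skin is scales, hence No. [legs: 5, skin: scales, diet: herbivore, mass: 24] — skin is scales, hence No. [legs: 6, skin: feathers, diet: herbivore, mass: 29] — skin is feathers, hence Yes.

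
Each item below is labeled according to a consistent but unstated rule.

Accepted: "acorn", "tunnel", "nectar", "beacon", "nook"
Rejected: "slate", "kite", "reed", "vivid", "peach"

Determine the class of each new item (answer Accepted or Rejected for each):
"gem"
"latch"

Rejected, Rejected

The rule appears to be: contains 'n'.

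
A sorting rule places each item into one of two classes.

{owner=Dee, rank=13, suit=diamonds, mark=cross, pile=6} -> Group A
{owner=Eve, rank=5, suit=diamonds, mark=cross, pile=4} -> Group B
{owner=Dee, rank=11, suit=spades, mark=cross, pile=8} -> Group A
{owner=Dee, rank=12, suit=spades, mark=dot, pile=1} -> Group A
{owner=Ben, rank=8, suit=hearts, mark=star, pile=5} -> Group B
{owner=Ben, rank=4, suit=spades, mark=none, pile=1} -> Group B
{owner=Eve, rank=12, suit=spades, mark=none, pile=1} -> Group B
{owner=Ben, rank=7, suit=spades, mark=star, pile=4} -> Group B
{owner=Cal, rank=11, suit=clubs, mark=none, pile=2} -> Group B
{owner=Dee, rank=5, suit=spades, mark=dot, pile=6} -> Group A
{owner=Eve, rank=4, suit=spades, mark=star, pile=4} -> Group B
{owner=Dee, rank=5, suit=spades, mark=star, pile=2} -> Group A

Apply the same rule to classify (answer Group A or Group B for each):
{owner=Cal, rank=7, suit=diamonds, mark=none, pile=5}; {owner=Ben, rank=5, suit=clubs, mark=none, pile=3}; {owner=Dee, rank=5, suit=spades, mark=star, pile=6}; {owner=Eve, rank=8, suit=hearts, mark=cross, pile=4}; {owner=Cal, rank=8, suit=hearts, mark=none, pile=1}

Group B, Group B, Group A, Group B, Group B

The common property of the 'Group A' items is: owner is Dee. No 'Group B' item has it.
{owner=Cal, rank=7, suit=diamonds, mark=none, pile=5}: owner is Cal — does not pass, so Group B. {owner=Ben, rank=5, suit=clubs, mark=none, pile=3}: owner is Ben — does not pass, so Group B. {owner=Dee, rank=5, suit=spades, mark=star, pile=6}: owner is Dee — qualifies, so Group A. {owner=Eve, rank=8, suit=hearts, mark=cross, pile=4}: owner is Eve — does not pass, so Group B. {owner=Cal, rank=8, suit=hearts, mark=none, pile=1}: owner is Cal — does not pass, so Group B.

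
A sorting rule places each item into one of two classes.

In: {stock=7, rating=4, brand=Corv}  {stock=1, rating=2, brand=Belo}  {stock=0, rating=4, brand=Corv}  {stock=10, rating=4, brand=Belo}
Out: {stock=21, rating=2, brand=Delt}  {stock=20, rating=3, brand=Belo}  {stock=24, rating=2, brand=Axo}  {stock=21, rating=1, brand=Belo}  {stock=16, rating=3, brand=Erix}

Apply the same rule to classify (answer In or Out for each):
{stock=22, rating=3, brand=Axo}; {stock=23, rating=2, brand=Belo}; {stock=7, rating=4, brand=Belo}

Out, Out, In

The classifier is using: stock ≤ 10.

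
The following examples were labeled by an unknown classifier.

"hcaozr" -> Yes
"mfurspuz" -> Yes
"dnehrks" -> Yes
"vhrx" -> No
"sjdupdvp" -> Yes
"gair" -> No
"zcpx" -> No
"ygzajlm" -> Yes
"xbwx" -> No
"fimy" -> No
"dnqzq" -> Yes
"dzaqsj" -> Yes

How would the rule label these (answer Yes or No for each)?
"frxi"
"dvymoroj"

No, Yes

Every 'Yes' example satisfies: length ≥ 5. None of the 'No' examples do.
No: "frxi", since length 4.
Yes: "dvymoroj", since length 8.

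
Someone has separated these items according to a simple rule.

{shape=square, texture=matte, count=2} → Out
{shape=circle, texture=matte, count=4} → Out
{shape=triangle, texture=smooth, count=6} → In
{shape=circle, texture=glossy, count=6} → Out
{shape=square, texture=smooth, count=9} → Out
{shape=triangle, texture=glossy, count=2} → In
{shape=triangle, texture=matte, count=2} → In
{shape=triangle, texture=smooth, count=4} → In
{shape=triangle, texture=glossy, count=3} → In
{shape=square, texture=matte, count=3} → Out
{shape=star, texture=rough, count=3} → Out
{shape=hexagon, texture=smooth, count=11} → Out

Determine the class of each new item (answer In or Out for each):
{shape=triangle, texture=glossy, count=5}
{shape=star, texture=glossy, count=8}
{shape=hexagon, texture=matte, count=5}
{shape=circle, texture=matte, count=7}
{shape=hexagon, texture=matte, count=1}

In, Out, Out, Out, Out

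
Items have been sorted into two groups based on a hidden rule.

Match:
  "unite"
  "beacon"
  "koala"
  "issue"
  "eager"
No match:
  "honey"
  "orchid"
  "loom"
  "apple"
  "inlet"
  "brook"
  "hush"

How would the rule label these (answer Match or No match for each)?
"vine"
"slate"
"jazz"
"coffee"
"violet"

No match, No match, No match, Match, Match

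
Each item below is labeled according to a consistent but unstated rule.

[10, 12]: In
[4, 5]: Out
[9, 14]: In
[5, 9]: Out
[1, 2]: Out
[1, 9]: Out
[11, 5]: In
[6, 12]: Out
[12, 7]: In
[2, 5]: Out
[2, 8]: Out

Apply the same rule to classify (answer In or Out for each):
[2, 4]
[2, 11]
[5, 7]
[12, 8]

Every 'In' example satisfies: first ≥ 7. None of the 'Out' examples do.
Out: [2, 4], since first 2. Out: [2, 11], since first 2. Out: [5, 7], since first 5. In: [12, 8], since first 12.

Out, Out, Out, In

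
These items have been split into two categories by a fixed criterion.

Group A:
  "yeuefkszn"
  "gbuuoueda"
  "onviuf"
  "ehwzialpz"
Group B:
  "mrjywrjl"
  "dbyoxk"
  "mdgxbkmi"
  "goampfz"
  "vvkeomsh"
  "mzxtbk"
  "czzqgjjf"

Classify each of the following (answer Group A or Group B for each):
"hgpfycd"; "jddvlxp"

The distinguishing property — has ≥ 3 vowels — holds for all the 'Group A' cases and none of the 'Group B' cases.
"hgpfycd" → 0 vowels → Group B.
"jddvlxp" → 0 vowels → Group B.

Group B, Group B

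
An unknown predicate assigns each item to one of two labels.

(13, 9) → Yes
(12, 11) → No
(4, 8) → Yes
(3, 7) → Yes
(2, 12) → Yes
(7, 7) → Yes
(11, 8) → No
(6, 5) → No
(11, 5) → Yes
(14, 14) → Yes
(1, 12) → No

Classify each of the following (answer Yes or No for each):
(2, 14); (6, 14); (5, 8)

One predicate separates the groups cleanly: sum is even.
(2, 14) — 2+14 = 16, hence Yes.
(6, 14) — 6+14 = 20, hence Yes.
(5, 8) — 5+8 = 13, hence No.

Yes, Yes, No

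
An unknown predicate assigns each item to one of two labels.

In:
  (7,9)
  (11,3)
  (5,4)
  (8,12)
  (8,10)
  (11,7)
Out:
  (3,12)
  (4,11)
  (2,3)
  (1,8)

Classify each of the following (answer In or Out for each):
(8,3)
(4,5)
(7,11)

In, Out, In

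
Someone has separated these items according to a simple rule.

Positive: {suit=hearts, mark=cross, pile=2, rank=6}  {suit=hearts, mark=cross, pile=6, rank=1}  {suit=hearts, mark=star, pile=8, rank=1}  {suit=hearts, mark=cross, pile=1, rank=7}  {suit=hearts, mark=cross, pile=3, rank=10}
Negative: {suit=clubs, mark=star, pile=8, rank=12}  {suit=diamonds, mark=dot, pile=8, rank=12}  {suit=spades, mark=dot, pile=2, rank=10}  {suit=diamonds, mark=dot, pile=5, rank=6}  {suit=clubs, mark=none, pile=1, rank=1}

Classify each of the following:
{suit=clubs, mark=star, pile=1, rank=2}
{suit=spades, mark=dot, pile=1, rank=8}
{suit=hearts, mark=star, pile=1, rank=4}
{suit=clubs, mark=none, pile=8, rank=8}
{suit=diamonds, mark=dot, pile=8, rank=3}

'Positive' ⟺ suit is hearts.
{suit=clubs, mark=star, pile=1, rank=2}: Negative (suit is clubs).
{suit=spades, mark=dot, pile=1, rank=8}: Negative (suit is spades).
{suit=hearts, mark=star, pile=1, rank=4}: Positive (suit is hearts).
{suit=clubs, mark=none, pile=8, rank=8}: Negative (suit is clubs).
{suit=diamonds, mark=dot, pile=8, rank=3}: Negative (suit is diamonds).

Negative, Negative, Positive, Negative, Negative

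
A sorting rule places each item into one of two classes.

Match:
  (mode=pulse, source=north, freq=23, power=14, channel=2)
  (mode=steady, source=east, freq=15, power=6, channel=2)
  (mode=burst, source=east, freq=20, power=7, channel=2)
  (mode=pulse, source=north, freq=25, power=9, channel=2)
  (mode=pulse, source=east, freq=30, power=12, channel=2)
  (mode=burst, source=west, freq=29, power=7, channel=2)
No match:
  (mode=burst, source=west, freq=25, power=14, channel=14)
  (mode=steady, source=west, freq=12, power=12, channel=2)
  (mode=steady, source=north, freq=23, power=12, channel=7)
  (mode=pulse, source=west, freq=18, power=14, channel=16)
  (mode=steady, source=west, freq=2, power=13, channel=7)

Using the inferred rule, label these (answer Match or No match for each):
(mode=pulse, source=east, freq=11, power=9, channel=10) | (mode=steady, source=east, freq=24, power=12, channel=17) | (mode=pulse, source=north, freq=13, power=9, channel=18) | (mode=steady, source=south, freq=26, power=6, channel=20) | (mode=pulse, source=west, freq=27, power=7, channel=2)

No match, No match, No match, No match, Match

The simplest hypothesis consistent with all the labels is: freq ≥ 15 AND channel = 2.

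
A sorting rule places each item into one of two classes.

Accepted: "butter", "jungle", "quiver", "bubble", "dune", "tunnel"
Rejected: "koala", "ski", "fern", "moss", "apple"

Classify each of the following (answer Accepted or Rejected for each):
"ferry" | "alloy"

All 'Accepted' examples share one property — contains 'u' — and every 'Rejected' example lacks it.
"ferry": Rejected (no 'u'). "alloy": Rejected (no 'u').

Rejected, Rejected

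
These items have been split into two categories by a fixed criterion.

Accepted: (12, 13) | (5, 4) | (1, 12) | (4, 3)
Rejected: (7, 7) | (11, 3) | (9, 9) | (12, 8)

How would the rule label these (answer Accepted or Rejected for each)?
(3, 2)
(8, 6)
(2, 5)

Accepted, Rejected, Accepted

The common property of the 'Accepted' items is: sum is odd. No 'Rejected' item has it.
(3, 2) — 3+2 = 5, hence Accepted.
(8, 6) — 8+6 = 14, hence Rejected.
(2, 5) — 2+5 = 7, hence Accepted.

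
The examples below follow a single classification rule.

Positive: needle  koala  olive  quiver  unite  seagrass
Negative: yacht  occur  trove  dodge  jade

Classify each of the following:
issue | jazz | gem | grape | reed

Positive, Negative, Negative, Negative, Negative

The common property of the 'Positive' items is: has ≥ 3 vowels. No 'Negative' item has it.
issue: 3 vowels, has this property → Positive.
jazz: 1 vowel, fails this test → Negative.
gem: 1 vowel, fails this test → Negative.
grape: 2 vowels, fails this test → Negative.
reed: 2 vowels, fails this test → Negative.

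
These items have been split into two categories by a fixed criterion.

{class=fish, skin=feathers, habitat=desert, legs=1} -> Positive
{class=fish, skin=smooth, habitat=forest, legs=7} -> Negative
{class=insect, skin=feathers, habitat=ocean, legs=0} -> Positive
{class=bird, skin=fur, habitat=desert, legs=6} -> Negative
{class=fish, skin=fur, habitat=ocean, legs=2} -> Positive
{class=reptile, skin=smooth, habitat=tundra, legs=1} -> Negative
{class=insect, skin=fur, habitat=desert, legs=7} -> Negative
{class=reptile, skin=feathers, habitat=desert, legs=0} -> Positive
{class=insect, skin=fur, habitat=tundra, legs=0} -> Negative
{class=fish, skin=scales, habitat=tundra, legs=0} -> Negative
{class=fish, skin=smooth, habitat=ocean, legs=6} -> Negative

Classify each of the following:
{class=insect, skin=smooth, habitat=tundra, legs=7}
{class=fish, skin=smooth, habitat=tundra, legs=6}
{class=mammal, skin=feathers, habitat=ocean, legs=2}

The classifier is using: skin is feathers OR legs = 2.

Negative, Negative, Positive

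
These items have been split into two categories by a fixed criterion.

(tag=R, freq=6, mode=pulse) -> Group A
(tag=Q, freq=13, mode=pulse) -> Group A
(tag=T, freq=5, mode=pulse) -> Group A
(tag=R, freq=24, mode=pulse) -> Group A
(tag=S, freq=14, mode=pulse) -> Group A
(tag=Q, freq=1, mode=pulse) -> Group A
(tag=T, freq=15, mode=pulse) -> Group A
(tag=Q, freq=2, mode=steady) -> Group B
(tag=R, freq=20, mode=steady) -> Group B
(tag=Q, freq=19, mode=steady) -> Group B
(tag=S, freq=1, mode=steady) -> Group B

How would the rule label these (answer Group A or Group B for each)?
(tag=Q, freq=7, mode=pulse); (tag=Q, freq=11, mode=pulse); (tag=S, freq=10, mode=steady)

All 'Group A' examples share one property — mode is pulse — and every 'Group B' example lacks it.
(tag=Q, freq=7, mode=pulse): Group A (mode is pulse). (tag=Q, freq=11, mode=pulse): Group A (mode is pulse). (tag=S, freq=10, mode=steady): Group B (mode is steady).

Group A, Group A, Group B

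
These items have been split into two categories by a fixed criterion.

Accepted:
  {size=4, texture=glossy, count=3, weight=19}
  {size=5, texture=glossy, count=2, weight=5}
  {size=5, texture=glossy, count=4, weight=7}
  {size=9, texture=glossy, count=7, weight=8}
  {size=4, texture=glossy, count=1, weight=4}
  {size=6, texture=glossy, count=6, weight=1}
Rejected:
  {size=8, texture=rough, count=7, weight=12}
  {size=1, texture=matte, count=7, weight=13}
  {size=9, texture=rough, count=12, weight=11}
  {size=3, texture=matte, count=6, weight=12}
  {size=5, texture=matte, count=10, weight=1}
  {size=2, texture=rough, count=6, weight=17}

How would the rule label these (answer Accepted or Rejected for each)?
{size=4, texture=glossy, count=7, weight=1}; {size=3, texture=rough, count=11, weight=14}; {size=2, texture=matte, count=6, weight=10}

Accepted, Rejected, Rejected

Looking at the examples, the only property every 'Accepted' case has and every 'Rejected' case lacks is: texture is glossy.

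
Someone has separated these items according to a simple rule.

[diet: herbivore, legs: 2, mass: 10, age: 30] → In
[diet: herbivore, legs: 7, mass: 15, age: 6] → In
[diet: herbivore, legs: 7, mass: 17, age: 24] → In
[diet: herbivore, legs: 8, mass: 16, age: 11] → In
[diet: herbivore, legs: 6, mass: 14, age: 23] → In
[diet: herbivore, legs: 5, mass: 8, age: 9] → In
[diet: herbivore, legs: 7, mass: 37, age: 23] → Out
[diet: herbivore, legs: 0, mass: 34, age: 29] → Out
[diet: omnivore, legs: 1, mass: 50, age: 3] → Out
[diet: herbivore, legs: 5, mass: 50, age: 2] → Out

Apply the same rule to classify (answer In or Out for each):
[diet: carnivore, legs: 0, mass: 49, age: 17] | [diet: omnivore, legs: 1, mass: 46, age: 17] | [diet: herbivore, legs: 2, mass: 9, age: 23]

The distinguishing property — mass ≤ 17 — holds for all the 'In' cases and none of the 'Out' cases.

Out, Out, In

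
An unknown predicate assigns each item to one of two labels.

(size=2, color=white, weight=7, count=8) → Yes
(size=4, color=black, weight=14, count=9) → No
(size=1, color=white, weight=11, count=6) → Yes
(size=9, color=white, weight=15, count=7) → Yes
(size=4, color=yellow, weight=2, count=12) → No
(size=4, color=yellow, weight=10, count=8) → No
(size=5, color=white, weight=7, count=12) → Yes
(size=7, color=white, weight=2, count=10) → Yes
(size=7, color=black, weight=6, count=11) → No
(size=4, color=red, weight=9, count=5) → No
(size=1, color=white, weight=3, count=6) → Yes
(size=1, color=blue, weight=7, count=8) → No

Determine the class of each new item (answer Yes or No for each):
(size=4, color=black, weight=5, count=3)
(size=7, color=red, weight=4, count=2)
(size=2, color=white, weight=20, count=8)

The rule appears to be: color is white.
(size=4, color=black, weight=5, count=3) — color is black, hence No. (size=7, color=red, weight=4, count=2) — color is red, hence No. (size=2, color=white, weight=20, count=8) — color is white, hence Yes.

No, No, Yes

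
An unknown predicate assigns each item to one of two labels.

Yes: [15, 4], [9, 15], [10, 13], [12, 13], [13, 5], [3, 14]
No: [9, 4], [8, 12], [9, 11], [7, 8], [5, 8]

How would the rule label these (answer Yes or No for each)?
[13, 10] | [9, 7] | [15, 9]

The pattern is that an item is 'Yes' exactly when: max ≥ 13.

Yes, No, Yes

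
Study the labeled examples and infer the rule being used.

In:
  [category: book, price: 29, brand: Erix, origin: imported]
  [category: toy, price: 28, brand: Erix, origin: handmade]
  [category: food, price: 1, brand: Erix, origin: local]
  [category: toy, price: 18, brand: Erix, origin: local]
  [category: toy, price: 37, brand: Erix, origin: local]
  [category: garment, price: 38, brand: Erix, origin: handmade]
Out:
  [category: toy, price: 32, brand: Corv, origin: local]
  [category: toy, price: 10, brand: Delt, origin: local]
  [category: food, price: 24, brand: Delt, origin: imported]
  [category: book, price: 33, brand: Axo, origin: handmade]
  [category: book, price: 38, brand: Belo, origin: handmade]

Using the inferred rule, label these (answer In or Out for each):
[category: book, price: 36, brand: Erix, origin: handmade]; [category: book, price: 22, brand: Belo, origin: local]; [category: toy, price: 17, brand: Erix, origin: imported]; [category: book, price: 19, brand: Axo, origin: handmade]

In, Out, In, Out

The distinguishing property — brand is Erix — holds for all the 'In' cases and none of the 'Out' cases.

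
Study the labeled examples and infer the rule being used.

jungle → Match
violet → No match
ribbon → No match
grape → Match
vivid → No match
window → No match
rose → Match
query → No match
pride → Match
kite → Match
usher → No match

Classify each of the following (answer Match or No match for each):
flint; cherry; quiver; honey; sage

A rule that fits every label: ends with 'e' — true of each 'Match' example, false of each 'No match' one.
flint → ends with 't' → No match.
cherry → ends with 'y' → No match.
quiver → ends with 'r' → No match.
honey → ends with 'y' → No match.
sage → ends with 'e' → Match.

No match, No match, No match, No match, Match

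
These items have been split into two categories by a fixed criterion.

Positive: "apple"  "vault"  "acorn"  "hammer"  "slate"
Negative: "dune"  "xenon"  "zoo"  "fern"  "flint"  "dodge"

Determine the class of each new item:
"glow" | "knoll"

Negative, Negative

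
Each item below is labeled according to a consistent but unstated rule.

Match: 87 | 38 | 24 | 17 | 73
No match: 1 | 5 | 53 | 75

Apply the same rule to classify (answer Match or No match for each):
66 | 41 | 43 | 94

Looking at the examples, the only property every 'Match' case has and every 'No match' case lacks is: ≡ 3 (mod 7).
66: Match (66 mod 7 = 3). 41: No match (41 mod 7 = 6). 43: No match (43 mod 7 = 1). 94: Match (94 mod 7 = 3).

Match, No match, No match, Match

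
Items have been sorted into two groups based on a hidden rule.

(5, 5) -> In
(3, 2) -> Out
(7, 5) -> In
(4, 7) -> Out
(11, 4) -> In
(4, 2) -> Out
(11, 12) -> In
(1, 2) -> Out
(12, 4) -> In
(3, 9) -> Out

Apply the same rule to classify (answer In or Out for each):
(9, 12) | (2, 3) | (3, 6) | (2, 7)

In, Out, Out, Out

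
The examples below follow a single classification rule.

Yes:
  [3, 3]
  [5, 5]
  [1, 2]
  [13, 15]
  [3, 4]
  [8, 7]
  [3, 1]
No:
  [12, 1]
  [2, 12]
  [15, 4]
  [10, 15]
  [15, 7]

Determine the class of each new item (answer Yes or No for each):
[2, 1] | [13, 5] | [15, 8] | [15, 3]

Yes, No, No, No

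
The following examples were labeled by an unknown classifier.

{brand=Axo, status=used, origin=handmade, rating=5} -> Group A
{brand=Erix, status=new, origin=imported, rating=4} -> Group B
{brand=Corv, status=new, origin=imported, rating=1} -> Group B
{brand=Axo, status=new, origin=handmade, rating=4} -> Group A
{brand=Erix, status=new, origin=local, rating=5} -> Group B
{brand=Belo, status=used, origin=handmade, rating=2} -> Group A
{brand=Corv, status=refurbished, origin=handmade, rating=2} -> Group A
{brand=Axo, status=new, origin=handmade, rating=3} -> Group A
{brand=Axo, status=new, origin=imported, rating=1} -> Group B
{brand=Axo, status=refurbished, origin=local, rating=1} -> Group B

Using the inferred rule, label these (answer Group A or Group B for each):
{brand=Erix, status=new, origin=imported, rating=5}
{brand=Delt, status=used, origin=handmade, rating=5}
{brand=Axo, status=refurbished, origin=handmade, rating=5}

Group B, Group A, Group A

One predicate separates the groups cleanly: origin is handmade.
{brand=Erix, status=new, origin=imported, rating=5}: origin is imported, doesn't qualify → Group B. {brand=Delt, status=used, origin=handmade, rating=5}: origin is handmade, matches → Group A. {brand=Axo, status=refurbished, origin=handmade, rating=5}: origin is handmade, matches → Group A.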